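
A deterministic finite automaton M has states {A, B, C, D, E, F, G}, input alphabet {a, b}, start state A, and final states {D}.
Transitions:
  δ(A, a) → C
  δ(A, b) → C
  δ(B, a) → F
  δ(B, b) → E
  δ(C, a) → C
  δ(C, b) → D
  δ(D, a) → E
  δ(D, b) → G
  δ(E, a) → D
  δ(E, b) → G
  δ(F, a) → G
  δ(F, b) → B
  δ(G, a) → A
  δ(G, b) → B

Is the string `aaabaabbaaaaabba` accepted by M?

A --a--> C
C --a--> C
C --a--> C
C --b--> D
D --a--> E
E --a--> D
D --b--> G
G --b--> B
B --a--> F
F --a--> G
G --a--> A
A --a--> C
C --a--> C
C --b--> D
D --b--> G
G --a--> A
End in state A, which is not an accepting state.

rejected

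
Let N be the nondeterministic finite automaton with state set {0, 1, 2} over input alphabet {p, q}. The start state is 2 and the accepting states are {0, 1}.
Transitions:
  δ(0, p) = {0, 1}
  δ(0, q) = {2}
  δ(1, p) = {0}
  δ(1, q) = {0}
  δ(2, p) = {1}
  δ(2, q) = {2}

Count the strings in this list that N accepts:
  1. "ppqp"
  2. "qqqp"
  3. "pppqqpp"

"ppqp": accepted
"qqqp": accepted
"pppqqpp": accepted

3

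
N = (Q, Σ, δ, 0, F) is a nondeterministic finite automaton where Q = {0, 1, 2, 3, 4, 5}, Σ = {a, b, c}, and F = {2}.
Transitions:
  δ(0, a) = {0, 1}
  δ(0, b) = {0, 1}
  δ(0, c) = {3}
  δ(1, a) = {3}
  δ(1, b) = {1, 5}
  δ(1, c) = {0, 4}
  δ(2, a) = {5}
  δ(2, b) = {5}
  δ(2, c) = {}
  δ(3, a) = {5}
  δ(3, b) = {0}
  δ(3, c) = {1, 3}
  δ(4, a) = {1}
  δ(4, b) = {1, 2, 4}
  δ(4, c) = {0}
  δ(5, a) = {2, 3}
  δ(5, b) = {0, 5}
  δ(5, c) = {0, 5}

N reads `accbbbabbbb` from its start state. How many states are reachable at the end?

Start: {0}
read a: {0, 1}
read c: {0, 3, 4}
read c: {0, 1, 3}
read b: {0, 1, 5}
read b: {0, 1, 5}
read b: {0, 1, 5}
read a: {0, 1, 2, 3}
read b: {0, 1, 5}
read b: {0, 1, 5}
read b: {0, 1, 5}
read b: {0, 1, 5}
Final reachable set {0, 1, 5} has 3 states.

3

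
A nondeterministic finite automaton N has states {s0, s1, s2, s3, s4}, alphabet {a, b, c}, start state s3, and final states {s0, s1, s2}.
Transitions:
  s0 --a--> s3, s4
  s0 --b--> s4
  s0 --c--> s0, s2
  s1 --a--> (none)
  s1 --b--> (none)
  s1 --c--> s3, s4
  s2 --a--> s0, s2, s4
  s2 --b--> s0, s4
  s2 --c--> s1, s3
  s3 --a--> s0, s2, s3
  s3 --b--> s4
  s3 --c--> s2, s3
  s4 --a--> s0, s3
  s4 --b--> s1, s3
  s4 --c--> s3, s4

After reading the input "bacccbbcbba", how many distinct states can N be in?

Start: {s3}
read b: {s4}
read a: {s0, s3}
read c: {s0, s2, s3}
read c: {s0, s1, s2, s3}
read c: {s0, s1, s2, s3, s4}
read b: {s0, s1, s3, s4}
read b: {s1, s3, s4}
read c: {s2, s3, s4}
read b: {s0, s1, s3, s4}
read b: {s1, s3, s4}
read a: {s0, s2, s3}
Final reachable set {s0, s2, s3} has 3 states.

3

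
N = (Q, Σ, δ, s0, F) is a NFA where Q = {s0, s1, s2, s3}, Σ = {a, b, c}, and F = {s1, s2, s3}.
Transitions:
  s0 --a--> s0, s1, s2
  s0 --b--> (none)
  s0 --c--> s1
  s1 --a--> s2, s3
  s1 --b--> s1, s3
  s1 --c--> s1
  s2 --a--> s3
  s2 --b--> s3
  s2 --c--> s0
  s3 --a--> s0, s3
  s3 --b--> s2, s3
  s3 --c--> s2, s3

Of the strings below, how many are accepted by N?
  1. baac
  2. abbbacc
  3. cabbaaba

baac: rejected
abbbacc: accepted
cabbaaba: accepted

2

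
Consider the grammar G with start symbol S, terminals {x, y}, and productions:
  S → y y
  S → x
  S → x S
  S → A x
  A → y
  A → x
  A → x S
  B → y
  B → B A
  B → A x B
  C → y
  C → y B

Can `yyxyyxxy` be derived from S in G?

no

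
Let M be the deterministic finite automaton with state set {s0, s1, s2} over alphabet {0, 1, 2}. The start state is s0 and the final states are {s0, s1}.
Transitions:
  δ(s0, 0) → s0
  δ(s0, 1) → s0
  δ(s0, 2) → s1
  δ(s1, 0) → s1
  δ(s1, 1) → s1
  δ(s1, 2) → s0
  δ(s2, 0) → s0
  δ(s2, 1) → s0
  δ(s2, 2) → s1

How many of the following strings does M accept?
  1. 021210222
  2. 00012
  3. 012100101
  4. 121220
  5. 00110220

5

021210222: accepted
00012: accepted
012100101: accepted
121220: accepted
00110220: accepted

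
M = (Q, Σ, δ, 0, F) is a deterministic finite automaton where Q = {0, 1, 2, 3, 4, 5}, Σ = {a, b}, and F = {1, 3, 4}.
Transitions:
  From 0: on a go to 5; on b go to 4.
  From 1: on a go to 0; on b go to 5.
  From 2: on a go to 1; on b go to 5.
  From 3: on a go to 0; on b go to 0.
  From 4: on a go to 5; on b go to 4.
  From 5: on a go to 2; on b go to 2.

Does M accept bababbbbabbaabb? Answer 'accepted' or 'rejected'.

0 --b--> 4
4 --a--> 5
5 --b--> 2
2 --a--> 1
1 --b--> 5
5 --b--> 2
2 --b--> 5
5 --b--> 2
2 --a--> 1
1 --b--> 5
5 --b--> 2
2 --a--> 1
1 --a--> 0
0 --b--> 4
4 --b--> 4
End in state 4, which is an accepting state.

accepted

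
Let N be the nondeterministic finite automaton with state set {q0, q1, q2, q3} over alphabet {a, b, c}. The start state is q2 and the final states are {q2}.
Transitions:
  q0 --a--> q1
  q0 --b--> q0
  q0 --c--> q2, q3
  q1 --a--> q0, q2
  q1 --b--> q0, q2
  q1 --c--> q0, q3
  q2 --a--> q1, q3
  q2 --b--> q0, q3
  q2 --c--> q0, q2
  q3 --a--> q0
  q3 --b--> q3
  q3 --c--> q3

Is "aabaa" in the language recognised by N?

accepted

Start: {q2}
read a: {q1, q3}
read a: {q0, q2}
read b: {q0, q3}
read a: {q0, q1}
read a: {q0, q1, q2}
Reachable ∩ accepting = {q2} — nonempty.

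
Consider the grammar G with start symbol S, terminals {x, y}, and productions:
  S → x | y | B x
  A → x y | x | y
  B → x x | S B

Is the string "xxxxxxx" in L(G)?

yes

S ⇒ Bx ⇒ SBx ⇒ BxBx ⇒ SBxBx ⇒ xBxBx ⇒ xxxxBx ⇒ xxxxxxx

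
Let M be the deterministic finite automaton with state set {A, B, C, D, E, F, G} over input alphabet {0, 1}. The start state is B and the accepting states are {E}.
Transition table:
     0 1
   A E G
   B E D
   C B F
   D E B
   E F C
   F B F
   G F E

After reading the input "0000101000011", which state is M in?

B --0--> E
E --0--> F
F --0--> B
B --0--> E
E --1--> C
C --0--> B
B --1--> D
D --0--> E
E --0--> F
F --0--> B
B --0--> E
E --1--> C
C --1--> F

F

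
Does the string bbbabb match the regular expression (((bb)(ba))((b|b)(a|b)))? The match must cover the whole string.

yes

Split as bbba·bb: ((bb)(ba)) matches bbba and ((b|b)(a|b)) matches bb.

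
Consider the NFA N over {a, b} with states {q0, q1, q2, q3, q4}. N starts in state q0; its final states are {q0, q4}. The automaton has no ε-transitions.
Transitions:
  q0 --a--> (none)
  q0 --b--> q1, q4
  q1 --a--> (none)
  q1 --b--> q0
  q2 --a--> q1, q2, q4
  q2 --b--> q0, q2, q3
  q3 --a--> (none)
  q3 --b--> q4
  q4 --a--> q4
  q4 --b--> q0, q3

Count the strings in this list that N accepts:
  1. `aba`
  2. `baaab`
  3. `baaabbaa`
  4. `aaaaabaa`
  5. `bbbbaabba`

2

`aba`: rejected
`baaab`: accepted
`baaabbaa`: accepted
`aaaaabaa`: rejected
`bbbbaabba`: rejected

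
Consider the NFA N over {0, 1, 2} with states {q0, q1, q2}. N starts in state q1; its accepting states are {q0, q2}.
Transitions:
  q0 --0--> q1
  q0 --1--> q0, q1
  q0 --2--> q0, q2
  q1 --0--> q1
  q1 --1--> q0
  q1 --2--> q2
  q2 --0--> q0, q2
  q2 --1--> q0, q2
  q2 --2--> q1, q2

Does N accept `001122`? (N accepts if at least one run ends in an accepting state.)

accepted

Start: {q1}
read 0: {q1}
read 0: {q1}
read 1: {q0}
read 1: {q0, q1}
read 2: {q0, q2}
read 2: {q0, q1, q2}
Reachable ∩ accepting = {q0, q2} — nonempty.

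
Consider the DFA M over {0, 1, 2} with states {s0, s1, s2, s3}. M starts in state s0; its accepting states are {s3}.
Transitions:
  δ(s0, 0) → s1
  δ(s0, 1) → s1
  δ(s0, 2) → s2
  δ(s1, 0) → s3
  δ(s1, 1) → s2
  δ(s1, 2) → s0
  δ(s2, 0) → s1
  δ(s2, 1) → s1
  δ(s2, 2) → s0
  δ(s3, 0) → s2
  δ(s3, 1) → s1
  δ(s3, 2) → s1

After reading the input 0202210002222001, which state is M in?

s0 --0--> s1
s1 --2--> s0
s0 --0--> s1
s1 --2--> s0
s0 --2--> s2
s2 --1--> s1
s1 --0--> s3
s3 --0--> s2
s2 --0--> s1
s1 --2--> s0
s0 --2--> s2
s2 --2--> s0
s0 --2--> s2
s2 --0--> s1
s1 --0--> s3
s3 --1--> s1

s1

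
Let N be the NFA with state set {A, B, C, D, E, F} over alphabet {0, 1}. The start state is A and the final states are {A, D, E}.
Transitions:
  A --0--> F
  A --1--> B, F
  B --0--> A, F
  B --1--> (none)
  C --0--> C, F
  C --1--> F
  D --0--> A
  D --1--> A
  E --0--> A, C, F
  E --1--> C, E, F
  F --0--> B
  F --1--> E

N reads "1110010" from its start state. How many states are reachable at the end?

4

Start: {A}
read 1: {B, F}
read 1: {E}
read 1: {C, E, F}
read 0: {A, B, C, F}
read 0: {A, B, C, F}
read 1: {B, E, F}
read 0: {A, B, C, F}
Final reachable set {A, B, C, F} has 4 states.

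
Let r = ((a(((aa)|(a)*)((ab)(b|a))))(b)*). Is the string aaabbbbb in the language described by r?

Split as aaabb·bbb: (a(((aa)|(a)*)((ab)(b|a)))) matches aaabb and (b)* matches bbb.

yes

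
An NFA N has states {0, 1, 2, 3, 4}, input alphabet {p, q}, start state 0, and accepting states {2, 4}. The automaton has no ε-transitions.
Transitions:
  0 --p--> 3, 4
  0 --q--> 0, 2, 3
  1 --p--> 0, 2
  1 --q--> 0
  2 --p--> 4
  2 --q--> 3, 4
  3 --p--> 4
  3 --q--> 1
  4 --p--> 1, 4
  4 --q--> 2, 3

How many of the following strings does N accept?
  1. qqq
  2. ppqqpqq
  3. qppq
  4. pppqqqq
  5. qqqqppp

qqq: accepted
ppqqpqq: accepted
qppq: accepted
pppqqqq: accepted
qqqqppp: accepted

5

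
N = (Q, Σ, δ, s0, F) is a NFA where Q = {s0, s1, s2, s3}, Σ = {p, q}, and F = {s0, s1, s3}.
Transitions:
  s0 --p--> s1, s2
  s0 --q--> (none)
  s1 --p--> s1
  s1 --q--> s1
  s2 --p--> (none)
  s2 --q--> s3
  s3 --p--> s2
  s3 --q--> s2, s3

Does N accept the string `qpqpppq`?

Start: {s0}
read q: {}
The reachable set is empty and stays empty for the remaining 6 symbols.
Reachable ∩ accepting = {} — empty.

rejected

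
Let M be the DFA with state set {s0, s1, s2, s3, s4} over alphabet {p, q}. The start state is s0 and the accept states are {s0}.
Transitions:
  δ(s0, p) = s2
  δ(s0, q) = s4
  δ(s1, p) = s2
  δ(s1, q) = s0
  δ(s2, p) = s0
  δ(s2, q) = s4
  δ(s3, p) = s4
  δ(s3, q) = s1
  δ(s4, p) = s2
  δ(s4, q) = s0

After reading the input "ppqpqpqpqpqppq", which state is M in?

s0 --p--> s2
s2 --p--> s0
s0 --q--> s4
s4 --p--> s2
s2 --q--> s4
s4 --p--> s2
s2 --q--> s4
s4 --p--> s2
s2 --q--> s4
s4 --p--> s2
s2 --q--> s4
s4 --p--> s2
s2 --p--> s0
s0 --q--> s4

s4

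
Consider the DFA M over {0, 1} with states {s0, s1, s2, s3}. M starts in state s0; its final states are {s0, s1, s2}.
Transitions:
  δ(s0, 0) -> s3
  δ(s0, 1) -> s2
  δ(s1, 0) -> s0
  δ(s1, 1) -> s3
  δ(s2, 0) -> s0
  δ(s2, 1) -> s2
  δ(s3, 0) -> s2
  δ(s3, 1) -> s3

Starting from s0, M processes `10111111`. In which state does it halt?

s2

s0 --1--> s2
s2 --0--> s0
s0 --1--> s2
s2 --1--> s2
s2 --1--> s2
s2 --1--> s2
s2 --1--> s2
s2 --1--> s2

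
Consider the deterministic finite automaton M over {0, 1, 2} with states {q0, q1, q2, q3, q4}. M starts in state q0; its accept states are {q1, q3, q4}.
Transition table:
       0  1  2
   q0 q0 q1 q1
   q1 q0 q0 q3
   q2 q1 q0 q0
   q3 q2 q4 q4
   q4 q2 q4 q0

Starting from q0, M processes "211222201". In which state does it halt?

q1

q0 --2--> q1
q1 --1--> q0
q0 --1--> q1
q1 --2--> q3
q3 --2--> q4
q4 --2--> q0
q0 --2--> q1
q1 --0--> q0
q0 --1--> q1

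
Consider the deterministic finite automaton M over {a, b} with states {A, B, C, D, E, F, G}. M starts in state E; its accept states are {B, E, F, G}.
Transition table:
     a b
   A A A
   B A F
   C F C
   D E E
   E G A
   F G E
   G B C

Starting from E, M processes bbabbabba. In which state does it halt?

A

E --b--> A
A --b--> A
A --a--> A
A --b--> A
A --b--> A
A --a--> A
A --b--> A
A --b--> A
A --a--> A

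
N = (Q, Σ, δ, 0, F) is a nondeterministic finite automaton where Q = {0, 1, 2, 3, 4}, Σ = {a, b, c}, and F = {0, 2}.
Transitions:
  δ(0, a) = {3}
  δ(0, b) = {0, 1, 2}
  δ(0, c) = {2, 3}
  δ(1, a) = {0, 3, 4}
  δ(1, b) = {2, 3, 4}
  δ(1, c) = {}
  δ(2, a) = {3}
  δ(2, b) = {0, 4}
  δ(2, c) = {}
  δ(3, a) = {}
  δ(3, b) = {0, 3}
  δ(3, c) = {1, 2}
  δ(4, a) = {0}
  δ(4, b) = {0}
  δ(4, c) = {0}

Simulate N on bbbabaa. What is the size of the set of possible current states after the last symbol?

2

Start: {0}
read b: {0, 1, 2}
read b: {0, 1, 2, 3, 4}
read b: {0, 1, 2, 3, 4}
read a: {0, 3, 4}
read b: {0, 1, 2, 3}
read a: {0, 3, 4}
read a: {0, 3}
Final reachable set {0, 3} has 2 states.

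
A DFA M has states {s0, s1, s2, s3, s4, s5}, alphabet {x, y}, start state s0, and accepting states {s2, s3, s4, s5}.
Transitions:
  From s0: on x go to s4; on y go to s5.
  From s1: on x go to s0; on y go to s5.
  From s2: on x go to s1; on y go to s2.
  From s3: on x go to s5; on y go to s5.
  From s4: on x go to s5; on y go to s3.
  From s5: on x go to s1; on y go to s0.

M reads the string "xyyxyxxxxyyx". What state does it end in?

s1

s0 --x--> s4
s4 --y--> s3
s3 --y--> s5
s5 --x--> s1
s1 --y--> s5
s5 --x--> s1
s1 --x--> s0
s0 --x--> s4
s4 --x--> s5
s5 --y--> s0
s0 --y--> s5
s5 --x--> s1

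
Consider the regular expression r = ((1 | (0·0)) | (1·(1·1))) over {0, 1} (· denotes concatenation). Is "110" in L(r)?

no

Neither (1|(0·0)) nor (1·(1·1)) matches 110.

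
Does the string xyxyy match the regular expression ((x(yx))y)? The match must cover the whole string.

No split of xyxyy into u·v has (x(yx)) matching u and y matching v.

no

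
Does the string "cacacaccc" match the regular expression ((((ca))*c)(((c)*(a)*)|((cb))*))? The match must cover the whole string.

yes

Split as cacacac·cc: (((ca))*c) matches cacacac and (((c)*(a)*)|((cb))*) matches cc.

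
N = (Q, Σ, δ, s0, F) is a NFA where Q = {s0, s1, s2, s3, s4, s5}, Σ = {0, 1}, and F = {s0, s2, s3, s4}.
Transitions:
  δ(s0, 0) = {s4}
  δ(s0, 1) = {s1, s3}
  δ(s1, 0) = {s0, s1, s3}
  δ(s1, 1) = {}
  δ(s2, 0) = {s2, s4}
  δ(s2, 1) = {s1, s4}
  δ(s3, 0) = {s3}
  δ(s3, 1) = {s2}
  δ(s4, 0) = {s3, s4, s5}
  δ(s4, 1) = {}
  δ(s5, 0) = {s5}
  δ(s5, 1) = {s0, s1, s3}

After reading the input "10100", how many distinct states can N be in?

6

Start: {s0}
read 1: {s1, s3}
read 0: {s0, s1, s3}
read 1: {s1, s2, s3}
read 0: {s0, s1, s2, s3, s4}
read 0: {s0, s1, s2, s3, s4, s5}
Final reachable set {s0, s1, s2, s3, s4, s5} has 6 states.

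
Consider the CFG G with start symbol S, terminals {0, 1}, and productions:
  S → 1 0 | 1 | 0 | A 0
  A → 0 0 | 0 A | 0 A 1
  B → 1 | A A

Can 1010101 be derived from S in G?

no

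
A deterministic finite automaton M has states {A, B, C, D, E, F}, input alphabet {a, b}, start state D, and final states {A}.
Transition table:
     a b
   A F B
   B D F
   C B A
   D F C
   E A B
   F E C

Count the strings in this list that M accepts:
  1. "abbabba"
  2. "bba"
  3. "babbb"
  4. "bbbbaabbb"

"abbabba": rejected
"bba": rejected
"babbb": accepted
"bbbbaabbb": rejected

1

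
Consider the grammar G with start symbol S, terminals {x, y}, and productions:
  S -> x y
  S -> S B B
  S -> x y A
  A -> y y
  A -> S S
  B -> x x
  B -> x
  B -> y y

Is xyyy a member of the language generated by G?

yes

S ⇒ xyA ⇒ xyyy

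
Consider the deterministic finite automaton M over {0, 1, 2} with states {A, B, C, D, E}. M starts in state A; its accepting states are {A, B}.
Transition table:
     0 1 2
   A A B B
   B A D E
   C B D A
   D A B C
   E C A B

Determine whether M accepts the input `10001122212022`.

accepted

A --1--> B
B --0--> A
A --0--> A
A --0--> A
A --1--> B
B --1--> D
D --2--> C
C --2--> A
A --2--> B
B --1--> D
D --2--> C
C --0--> B
B --2--> E
E --2--> B
End in state B, which is an accepting state.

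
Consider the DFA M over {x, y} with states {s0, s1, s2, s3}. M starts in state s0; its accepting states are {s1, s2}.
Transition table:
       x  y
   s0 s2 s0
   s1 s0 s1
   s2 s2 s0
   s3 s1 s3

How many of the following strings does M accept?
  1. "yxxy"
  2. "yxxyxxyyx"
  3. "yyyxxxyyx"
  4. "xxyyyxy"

"yxxy": rejected
"yxxyxxyyx": accepted
"yyyxxxyyx": accepted
"xxyyyxy": rejected

2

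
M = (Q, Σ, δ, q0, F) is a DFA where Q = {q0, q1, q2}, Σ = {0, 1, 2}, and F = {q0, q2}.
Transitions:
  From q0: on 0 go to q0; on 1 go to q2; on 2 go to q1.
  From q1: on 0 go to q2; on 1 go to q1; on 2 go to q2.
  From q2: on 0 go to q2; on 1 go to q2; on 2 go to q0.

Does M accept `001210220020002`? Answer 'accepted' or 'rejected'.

rejected

q0 --0--> q0
q0 --0--> q0
q0 --1--> q2
q2 --2--> q0
q0 --1--> q2
q2 --0--> q2
q2 --2--> q0
q0 --2--> q1
q1 --0--> q2
q2 --0--> q2
q2 --2--> q0
q0 --0--> q0
q0 --0--> q0
q0 --0--> q0
q0 --2--> q1
End in state q1, which is not an accepting state.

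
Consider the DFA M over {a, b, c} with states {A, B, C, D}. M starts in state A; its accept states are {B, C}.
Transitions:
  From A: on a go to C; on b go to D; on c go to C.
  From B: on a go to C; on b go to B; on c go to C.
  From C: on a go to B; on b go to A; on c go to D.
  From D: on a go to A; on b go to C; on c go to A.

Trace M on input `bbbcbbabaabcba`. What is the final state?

C

A --b--> D
D --b--> C
C --b--> A
A --c--> C
C --b--> A
A --b--> D
D --a--> A
A --b--> D
D --a--> A
A --a--> C
C --b--> A
A --c--> C
C --b--> A
A --a--> C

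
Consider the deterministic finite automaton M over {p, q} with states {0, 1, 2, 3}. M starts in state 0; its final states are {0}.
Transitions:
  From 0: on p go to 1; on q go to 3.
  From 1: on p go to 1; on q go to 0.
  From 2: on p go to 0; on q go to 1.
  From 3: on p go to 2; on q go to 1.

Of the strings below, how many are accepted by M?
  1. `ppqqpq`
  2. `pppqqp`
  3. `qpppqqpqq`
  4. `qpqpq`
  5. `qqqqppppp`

`ppqqpq`: rejected
`pppqqp`: rejected
`qpppqqpqq`: accepted
`qpqpq`: accepted
`qqqqppppp`: rejected

2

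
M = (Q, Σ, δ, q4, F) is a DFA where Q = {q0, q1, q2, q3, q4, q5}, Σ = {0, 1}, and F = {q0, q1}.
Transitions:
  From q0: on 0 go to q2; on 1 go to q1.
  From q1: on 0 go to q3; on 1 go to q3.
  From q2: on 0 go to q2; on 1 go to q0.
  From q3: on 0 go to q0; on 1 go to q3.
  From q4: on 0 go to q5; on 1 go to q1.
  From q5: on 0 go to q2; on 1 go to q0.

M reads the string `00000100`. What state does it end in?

q4 --0--> q5
q5 --0--> q2
q2 --0--> q2
q2 --0--> q2
q2 --0--> q2
q2 --1--> q0
q0 --0--> q2
q2 --0--> q2

q2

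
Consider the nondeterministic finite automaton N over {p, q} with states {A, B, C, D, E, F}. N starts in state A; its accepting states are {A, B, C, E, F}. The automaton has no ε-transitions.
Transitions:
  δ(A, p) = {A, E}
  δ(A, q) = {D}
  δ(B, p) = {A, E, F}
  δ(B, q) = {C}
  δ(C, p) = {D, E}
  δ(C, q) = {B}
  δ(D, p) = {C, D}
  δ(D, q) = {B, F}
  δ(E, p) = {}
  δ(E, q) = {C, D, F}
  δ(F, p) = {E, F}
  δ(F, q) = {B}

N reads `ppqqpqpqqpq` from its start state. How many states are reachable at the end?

Start: {A}
read p: {A, E}
read p: {A, E}
read q: {C, D, F}
read q: {B, F}
read p: {A, E, F}
read q: {B, C, D, F}
read p: {A, C, D, E, F}
read q: {B, C, D, F}
read q: {B, C, F}
read p: {A, D, E, F}
read q: {B, C, D, F}
Final reachable set {B, C, D, F} has 4 states.

4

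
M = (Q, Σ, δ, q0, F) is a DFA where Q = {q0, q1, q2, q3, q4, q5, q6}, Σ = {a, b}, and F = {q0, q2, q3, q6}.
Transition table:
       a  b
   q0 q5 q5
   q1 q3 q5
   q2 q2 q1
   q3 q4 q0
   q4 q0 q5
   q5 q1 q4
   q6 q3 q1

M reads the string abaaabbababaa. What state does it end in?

q3

q0 --a--> q5
q5 --b--> q4
q4 --a--> q0
q0 --a--> q5
q5 --a--> q1
q1 --b--> q5
q5 --b--> q4
q4 --a--> q0
q0 --b--> q5
q5 --a--> q1
q1 --b--> q5
q5 --a--> q1
q1 --a--> q3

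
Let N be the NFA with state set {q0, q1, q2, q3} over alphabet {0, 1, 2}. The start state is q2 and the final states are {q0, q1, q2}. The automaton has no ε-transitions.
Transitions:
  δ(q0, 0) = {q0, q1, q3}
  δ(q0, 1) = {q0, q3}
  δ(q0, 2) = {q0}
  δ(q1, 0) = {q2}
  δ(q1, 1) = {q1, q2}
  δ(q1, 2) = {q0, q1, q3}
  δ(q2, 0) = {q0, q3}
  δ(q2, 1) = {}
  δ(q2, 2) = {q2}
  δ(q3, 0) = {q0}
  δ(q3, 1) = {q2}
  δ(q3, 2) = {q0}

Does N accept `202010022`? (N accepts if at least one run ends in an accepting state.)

accepted

Start: {q2}
read 2: {q2}
read 0: {q0, q3}
read 2: {q0}
read 0: {q0, q1, q3}
read 1: {q0, q1, q2, q3}
read 0: {q0, q1, q2, q3}
read 0: {q0, q1, q2, q3}
read 2: {q0, q1, q2, q3}
read 2: {q0, q1, q2, q3}
Reachable ∩ accepting = {q0, q1, q2} — nonempty.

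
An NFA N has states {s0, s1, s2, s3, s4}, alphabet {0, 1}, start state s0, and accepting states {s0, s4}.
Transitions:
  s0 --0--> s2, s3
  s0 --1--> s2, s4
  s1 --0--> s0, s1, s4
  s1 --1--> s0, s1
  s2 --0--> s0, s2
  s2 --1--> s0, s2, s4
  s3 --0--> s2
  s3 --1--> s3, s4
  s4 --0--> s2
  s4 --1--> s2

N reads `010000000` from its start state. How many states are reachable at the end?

Start: {s0}
read 0: {s2, s3}
read 1: {s0, s2, s3, s4}
read 0: {s0, s2, s3}
read 0: {s0, s2, s3}
read 0: {s0, s2, s3}
read 0: {s0, s2, s3}
read 0: {s0, s2, s3}
read 0: {s0, s2, s3}
read 0: {s0, s2, s3}
Final reachable set {s0, s2, s3} has 3 states.

3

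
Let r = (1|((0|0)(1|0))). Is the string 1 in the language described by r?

The left alternative 1 matches 1.

yes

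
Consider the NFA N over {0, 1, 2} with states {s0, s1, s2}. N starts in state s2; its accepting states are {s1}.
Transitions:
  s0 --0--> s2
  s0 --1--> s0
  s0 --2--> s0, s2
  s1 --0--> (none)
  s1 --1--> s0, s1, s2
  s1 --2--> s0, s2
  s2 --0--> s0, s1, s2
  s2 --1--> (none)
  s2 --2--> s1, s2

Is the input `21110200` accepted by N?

accepted

Start: {s2}
read 2: {s1, s2}
read 1: {s0, s1, s2}
read 1: {s0, s1, s2}
read 1: {s0, s1, s2}
read 0: {s0, s1, s2}
read 2: {s0, s1, s2}
read 0: {s0, s1, s2}
read 0: {s0, s1, s2}
Reachable ∩ accepting = {s1} — nonempty.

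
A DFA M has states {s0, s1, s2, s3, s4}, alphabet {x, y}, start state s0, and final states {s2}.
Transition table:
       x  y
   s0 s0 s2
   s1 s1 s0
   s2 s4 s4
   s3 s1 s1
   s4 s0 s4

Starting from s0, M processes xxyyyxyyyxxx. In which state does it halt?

s0 --x--> s0
s0 --x--> s0
s0 --y--> s2
s2 --y--> s4
s4 --y--> s4
s4 --x--> s0
s0 --y--> s2
s2 --y--> s4
s4 --y--> s4
s4 --x--> s0
s0 --x--> s0
s0 --x--> s0

s0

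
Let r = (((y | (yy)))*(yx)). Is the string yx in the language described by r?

yes

Split as ε·yx: ((y|(yy)))* matches ε and (yx) matches yx.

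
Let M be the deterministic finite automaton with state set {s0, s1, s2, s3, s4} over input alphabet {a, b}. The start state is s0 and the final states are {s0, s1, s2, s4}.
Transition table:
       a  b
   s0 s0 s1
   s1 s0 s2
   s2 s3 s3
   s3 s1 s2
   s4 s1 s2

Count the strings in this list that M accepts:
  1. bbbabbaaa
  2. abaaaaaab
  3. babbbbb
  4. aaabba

2

bbbabbaaa: accepted
abaaaaaab: accepted
babbbbb: rejected
aaabba: rejected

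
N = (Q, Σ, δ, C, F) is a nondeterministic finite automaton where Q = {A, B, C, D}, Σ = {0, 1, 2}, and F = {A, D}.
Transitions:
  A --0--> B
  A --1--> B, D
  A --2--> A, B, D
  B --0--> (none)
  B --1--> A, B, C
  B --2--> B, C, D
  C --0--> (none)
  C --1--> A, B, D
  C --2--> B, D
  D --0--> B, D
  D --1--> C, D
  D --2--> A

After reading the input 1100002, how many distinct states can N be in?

Start: {C}
read 1: {A, B, D}
read 1: {A, B, C, D}
read 0: {B, D}
read 0: {B, D}
read 0: {B, D}
read 0: {B, D}
read 2: {A, B, C, D}
Final reachable set {A, B, C, D} has 4 states.

4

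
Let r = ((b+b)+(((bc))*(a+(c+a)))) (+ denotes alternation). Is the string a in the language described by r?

yes

The right alternative (((bc))*(a+(c+a))) matches a.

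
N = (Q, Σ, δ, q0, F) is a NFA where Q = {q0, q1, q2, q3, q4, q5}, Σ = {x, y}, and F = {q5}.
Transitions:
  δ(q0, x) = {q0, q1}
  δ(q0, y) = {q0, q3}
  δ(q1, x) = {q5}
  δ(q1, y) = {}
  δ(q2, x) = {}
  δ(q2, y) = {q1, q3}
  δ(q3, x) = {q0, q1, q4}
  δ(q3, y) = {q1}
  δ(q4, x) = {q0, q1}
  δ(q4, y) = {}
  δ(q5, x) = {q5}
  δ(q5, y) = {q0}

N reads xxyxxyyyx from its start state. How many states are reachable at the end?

4

Start: {q0}
read x: {q0, q1}
read x: {q0, q1, q5}
read y: {q0, q3}
read x: {q0, q1, q4}
read x: {q0, q1, q5}
read y: {q0, q3}
read y: {q0, q1, q3}
read y: {q0, q1, q3}
read x: {q0, q1, q4, q5}
Final reachable set {q0, q1, q4, q5} has 4 states.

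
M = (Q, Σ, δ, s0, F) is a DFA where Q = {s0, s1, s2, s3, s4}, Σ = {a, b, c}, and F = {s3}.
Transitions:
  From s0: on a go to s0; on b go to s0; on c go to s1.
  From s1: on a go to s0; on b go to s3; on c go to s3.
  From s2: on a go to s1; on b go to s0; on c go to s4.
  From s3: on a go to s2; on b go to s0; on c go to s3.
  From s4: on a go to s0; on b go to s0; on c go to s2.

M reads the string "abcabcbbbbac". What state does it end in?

s1

s0 --a--> s0
s0 --b--> s0
s0 --c--> s1
s1 --a--> s0
s0 --b--> s0
s0 --c--> s1
s1 --b--> s3
s3 --b--> s0
s0 --b--> s0
s0 --b--> s0
s0 --a--> s0
s0 --c--> s1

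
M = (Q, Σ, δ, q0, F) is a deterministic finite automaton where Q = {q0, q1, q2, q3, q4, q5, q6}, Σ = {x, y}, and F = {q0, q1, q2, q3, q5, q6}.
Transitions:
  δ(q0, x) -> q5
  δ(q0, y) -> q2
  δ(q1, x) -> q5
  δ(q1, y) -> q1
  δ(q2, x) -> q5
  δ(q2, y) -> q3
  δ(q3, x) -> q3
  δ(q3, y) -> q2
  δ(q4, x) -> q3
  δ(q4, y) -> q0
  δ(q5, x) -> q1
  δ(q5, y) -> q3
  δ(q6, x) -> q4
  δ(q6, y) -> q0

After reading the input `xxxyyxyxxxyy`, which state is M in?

q3

q0 --x--> q5
q5 --x--> q1
q1 --x--> q5
q5 --y--> q3
q3 --y--> q2
q2 --x--> q5
q5 --y--> q3
q3 --x--> q3
q3 --x--> q3
q3 --x--> q3
q3 --y--> q2
q2 --y--> q3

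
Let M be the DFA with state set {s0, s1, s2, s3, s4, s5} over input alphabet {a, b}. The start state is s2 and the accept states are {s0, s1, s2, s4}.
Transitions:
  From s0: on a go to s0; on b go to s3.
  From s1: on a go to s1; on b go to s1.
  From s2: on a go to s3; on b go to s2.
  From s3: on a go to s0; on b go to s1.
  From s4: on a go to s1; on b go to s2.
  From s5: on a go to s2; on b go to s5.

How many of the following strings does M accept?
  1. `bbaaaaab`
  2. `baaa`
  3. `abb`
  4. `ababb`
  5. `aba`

4

`bbaaaaab`: rejected
`baaa`: accepted
`abb`: accepted
`ababb`: accepted
`aba`: accepted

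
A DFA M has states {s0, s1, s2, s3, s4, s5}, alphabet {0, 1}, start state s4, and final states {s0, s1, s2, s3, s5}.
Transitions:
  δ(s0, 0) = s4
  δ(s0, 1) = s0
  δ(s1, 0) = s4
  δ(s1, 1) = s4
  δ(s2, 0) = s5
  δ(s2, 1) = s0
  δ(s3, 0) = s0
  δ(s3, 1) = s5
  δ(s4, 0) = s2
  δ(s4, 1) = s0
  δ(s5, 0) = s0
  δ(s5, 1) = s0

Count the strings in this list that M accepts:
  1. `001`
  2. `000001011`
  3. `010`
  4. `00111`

`001`: accepted
`000001011`: accepted
`010`: rejected
`00111`: accepted

3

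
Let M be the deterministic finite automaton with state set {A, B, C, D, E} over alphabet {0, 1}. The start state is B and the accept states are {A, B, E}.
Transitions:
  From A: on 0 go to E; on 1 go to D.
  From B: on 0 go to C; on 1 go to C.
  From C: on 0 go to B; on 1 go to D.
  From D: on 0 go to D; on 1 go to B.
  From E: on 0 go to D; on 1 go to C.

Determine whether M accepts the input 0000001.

rejected

B --0--> C
C --0--> B
B --0--> C
C --0--> B
B --0--> C
C --0--> B
B --1--> C
End in state C, which is not an accepting state.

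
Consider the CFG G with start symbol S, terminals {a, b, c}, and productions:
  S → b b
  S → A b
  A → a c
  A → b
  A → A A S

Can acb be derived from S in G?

S ⇒ Ab ⇒ acb

yes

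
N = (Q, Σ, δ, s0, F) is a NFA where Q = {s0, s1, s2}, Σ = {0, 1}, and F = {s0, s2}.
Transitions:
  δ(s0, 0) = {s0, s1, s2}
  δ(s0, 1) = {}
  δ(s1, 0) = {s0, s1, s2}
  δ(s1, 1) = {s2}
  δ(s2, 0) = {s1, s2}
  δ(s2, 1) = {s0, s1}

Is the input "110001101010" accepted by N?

rejected

Start: {s0}
read 1: {}
The reachable set is empty and stays empty for the remaining 11 symbols.
Reachable ∩ accepting = {} — empty.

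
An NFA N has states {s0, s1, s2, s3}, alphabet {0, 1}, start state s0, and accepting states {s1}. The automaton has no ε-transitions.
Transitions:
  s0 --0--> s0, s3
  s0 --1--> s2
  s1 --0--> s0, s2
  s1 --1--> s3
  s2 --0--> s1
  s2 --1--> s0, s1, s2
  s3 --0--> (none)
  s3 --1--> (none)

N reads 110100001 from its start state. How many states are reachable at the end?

Start: {s0}
read 1: {s2}
read 1: {s0, s1, s2}
read 0: {s0, s1, s2, s3}
read 1: {s0, s1, s2, s3}
read 0: {s0, s1, s2, s3}
read 0: {s0, s1, s2, s3}
read 0: {s0, s1, s2, s3}
read 0: {s0, s1, s2, s3}
read 1: {s0, s1, s2, s3}
Final reachable set {s0, s1, s2, s3} has 4 states.

4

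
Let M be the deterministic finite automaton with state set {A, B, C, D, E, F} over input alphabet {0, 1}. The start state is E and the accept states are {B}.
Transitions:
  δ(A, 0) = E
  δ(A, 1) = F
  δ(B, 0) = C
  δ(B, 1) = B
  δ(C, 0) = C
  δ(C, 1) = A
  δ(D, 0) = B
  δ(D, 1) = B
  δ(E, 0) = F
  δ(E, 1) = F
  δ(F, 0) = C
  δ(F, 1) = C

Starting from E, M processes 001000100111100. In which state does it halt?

C

E --0--> F
F --0--> C
C --1--> A
A --0--> E
E --0--> F
F --0--> C
C --1--> A
A --0--> E
E --0--> F
F --1--> C
C --1--> A
A --1--> F
F --1--> C
C --0--> C
C --0--> C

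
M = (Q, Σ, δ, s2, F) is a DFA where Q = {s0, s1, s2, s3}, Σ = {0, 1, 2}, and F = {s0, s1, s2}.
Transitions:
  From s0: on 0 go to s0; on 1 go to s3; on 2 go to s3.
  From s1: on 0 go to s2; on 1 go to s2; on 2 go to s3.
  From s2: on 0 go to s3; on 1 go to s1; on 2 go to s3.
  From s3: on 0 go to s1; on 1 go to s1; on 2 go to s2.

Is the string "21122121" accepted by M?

s2 --2--> s3
s3 --1--> s1
s1 --1--> s2
s2 --2--> s3
s3 --2--> s2
s2 --1--> s1
s1 --2--> s3
s3 --1--> s1
End in state s1, which is an accepting state.

accepted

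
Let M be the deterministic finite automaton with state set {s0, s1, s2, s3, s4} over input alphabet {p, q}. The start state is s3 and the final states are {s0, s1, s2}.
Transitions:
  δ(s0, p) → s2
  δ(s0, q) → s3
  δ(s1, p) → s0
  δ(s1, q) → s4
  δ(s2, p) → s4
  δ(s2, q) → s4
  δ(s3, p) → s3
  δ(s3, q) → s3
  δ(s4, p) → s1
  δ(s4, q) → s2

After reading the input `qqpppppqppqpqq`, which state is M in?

s3

s3 --q--> s3
s3 --q--> s3
s3 --p--> s3
s3 --p--> s3
s3 --p--> s3
s3 --p--> s3
s3 --p--> s3
s3 --q--> s3
s3 --p--> s3
s3 --p--> s3
s3 --q--> s3
s3 --p--> s3
s3 --q--> s3
s3 --q--> s3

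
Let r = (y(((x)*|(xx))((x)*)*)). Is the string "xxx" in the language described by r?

no

No split of xxx into u·v has y matching u and (((x)*|(xx))((x)*)*) matching v.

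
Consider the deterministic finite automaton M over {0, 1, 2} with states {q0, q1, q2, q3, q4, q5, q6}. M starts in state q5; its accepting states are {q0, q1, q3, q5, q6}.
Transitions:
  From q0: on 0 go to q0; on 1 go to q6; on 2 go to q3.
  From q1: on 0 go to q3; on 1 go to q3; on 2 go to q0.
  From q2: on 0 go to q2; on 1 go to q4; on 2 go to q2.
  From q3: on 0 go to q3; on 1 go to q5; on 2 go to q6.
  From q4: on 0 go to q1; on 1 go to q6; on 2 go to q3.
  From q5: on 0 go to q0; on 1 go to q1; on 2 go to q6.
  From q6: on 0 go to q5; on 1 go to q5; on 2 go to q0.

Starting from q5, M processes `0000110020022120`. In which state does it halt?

q0

q5 --0--> q0
q0 --0--> q0
q0 --0--> q0
q0 --0--> q0
q0 --1--> q6
q6 --1--> q5
q5 --0--> q0
q0 --0--> q0
q0 --2--> q3
q3 --0--> q3
q3 --0--> q3
q3 --2--> q6
q6 --2--> q0
q0 --1--> q6
q6 --2--> q0
q0 --0--> q0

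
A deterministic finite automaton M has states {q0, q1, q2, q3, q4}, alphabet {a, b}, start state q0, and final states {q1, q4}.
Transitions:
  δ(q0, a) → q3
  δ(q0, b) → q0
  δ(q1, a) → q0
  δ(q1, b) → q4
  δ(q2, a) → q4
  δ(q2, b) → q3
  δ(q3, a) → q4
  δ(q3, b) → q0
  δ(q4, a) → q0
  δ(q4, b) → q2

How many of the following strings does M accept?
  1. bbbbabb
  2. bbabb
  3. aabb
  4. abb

0

bbbbabb: rejected
bbabb: rejected
aabb: rejected
abb: rejected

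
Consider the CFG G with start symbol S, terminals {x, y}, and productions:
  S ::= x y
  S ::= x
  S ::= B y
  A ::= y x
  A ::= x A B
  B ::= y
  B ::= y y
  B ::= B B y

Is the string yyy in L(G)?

S ⇒ By ⇒ yyy

yes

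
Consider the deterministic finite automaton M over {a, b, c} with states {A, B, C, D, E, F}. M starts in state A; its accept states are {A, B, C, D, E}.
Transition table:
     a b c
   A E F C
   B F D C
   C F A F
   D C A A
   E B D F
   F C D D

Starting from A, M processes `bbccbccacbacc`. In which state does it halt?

A --b--> F
F --b--> D
D --c--> A
A --c--> C
C --b--> A
A --c--> C
C --c--> F
F --a--> C
C --c--> F
F --b--> D
D --a--> C
C --c--> F
F --c--> D

D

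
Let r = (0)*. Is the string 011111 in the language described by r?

011111 cannot be split into zero or more pieces each matching 0.

no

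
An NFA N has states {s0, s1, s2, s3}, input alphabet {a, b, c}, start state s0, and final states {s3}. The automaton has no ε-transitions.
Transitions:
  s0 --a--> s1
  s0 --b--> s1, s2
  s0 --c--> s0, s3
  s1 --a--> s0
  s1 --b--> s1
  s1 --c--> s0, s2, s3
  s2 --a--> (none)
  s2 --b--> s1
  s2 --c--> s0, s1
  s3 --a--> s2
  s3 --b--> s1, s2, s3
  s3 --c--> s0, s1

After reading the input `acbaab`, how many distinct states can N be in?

Start: {s0}
read a: {s1}
read c: {s0, s2, s3}
read b: {s1, s2, s3}
read a: {s0, s2}
read a: {s1}
read b: {s1}
Final reachable set {s1} has 1 state.

1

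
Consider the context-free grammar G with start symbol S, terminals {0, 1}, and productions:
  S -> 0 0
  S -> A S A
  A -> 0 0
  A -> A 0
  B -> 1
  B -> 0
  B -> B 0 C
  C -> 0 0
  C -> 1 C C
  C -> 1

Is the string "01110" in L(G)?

no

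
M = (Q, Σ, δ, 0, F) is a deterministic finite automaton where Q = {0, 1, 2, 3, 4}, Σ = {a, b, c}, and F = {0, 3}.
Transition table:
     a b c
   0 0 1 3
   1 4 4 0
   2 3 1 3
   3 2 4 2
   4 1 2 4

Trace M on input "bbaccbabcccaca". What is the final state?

0 --b--> 1
1 --b--> 4
4 --a--> 1
1 --c--> 0
0 --c--> 3
3 --b--> 4
4 --a--> 1
1 --b--> 4
4 --c--> 4
4 --c--> 4
4 --c--> 4
4 --a--> 1
1 --c--> 0
0 --a--> 0

0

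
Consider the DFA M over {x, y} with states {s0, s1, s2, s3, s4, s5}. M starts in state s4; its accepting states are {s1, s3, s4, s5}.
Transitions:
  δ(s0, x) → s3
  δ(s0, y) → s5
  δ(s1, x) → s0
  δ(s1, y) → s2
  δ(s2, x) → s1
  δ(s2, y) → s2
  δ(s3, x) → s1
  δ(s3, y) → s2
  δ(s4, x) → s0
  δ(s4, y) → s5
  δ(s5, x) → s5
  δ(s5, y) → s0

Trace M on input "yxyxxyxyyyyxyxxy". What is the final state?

s5

s4 --y--> s5
s5 --x--> s5
s5 --y--> s0
s0 --x--> s3
s3 --x--> s1
s1 --y--> s2
s2 --x--> s1
s1 --y--> s2
s2 --y--> s2
s2 --y--> s2
s2 --y--> s2
s2 --x--> s1
s1 --y--> s2
s2 --x--> s1
s1 --x--> s0
s0 --y--> s5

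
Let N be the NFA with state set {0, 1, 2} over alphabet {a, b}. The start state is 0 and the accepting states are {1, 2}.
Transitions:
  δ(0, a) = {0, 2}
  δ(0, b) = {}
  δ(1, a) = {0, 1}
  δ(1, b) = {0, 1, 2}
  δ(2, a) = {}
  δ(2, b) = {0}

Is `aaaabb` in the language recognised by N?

rejected

Start: {0}
read a: {0, 2}
read a: {0, 2}
read a: {0, 2}
read a: {0, 2}
read b: {0}
read b: {}
Reachable ∩ accepting = {} — empty.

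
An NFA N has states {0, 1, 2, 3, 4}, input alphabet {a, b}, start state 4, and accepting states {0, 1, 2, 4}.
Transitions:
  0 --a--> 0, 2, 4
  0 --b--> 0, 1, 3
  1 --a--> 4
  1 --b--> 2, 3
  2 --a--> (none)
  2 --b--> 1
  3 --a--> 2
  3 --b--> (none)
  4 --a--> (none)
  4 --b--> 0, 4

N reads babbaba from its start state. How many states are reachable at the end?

3

Start: {4}
read b: {0, 4}
read a: {0, 2, 4}
read b: {0, 1, 3, 4}
read b: {0, 1, 2, 3, 4}
read a: {0, 2, 4}
read b: {0, 1, 3, 4}
read a: {0, 2, 4}
Final reachable set {0, 2, 4} has 3 states.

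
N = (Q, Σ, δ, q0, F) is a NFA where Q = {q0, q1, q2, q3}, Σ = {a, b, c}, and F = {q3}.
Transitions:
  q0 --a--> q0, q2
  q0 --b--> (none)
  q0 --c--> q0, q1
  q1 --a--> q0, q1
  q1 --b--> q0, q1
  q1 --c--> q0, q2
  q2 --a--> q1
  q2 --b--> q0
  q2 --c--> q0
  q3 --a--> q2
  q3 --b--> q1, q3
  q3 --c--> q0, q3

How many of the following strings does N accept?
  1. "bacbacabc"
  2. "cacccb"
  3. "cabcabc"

"bacbacabc": rejected
"cacccb": rejected
"cabcabc": rejected

0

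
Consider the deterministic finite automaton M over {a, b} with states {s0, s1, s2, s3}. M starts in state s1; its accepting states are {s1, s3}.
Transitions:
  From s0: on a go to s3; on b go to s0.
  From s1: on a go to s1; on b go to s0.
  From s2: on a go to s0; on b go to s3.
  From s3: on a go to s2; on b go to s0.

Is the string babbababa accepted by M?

s1 --b--> s0
s0 --a--> s3
s3 --b--> s0
s0 --b--> s0
s0 --a--> s3
s3 --b--> s0
s0 --a--> s3
s3 --b--> s0
s0 --a--> s3
End in state s3, which is an accepting state.

accepted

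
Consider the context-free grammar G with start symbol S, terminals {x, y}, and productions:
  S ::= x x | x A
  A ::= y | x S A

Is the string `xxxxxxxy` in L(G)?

yes

S ⇒ xA ⇒ xxSA ⇒ xxxxA ⇒ xxxxxSA ⇒ xxxxxxxA ⇒ xxxxxxxy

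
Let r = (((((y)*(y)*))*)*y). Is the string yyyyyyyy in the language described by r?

Split as yyyyyyy·y: ((((y)*(y)*))*)* matches yyyyyyy and y matches y.

yes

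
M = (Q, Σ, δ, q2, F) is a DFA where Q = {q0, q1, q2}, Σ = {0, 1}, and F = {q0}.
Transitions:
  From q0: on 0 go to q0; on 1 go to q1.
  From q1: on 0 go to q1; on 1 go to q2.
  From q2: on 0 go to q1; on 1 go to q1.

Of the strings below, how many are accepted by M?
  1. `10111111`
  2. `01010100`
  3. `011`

0

`10111111`: rejected
`01010100`: rejected
`011`: rejected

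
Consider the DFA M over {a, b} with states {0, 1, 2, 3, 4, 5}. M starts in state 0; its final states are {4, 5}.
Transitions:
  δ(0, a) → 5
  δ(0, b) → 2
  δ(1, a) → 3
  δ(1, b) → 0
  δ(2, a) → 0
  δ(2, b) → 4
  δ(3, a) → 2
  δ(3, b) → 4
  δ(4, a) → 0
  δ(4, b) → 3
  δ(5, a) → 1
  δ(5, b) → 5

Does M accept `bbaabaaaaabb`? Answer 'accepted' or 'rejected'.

0 --b--> 2
2 --b--> 4
4 --a--> 0
0 --a--> 5
5 --b--> 5
5 --a--> 1
1 --a--> 3
3 --a--> 2
2 --a--> 0
0 --a--> 5
5 --b--> 5
5 --b--> 5
End in state 5, which is an accepting state.

accepted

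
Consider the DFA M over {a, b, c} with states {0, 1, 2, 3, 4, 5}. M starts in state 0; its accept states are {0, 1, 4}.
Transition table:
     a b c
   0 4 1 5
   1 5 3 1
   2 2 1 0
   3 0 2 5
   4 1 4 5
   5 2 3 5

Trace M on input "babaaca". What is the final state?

2

0 --b--> 1
1 --a--> 5
5 --b--> 3
3 --a--> 0
0 --a--> 4
4 --c--> 5
5 --a--> 2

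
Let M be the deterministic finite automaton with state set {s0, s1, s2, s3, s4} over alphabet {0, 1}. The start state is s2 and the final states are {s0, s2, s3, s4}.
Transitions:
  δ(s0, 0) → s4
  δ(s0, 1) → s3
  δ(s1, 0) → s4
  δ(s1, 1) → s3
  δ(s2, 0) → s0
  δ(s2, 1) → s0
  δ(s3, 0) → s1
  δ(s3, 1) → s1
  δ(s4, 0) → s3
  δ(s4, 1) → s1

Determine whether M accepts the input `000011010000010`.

s2 --0--> s0
s0 --0--> s4
s4 --0--> s3
s3 --0--> s1
s1 --1--> s3
s3 --1--> s1
s1 --0--> s4
s4 --1--> s1
s1 --0--> s4
s4 --0--> s3
s3 --0--> s1
s1 --0--> s4
s4 --0--> s3
s3 --1--> s1
s1 --0--> s4
End in state s4, which is an accepting state.

accepted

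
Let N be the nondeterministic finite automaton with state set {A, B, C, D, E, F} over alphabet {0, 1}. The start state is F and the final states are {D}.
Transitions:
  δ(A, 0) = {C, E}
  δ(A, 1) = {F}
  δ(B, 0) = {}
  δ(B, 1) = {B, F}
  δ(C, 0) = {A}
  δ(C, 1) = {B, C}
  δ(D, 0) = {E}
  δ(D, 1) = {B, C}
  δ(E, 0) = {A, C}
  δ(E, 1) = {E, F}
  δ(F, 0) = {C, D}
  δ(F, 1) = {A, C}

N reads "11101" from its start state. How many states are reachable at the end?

Start: {F}
read 1: {A, C}
read 1: {B, C, F}
read 1: {A, B, C, F}
read 0: {A, C, D, E}
read 1: {B, C, E, F}
Final reachable set {B, C, E, F} has 4 states.

4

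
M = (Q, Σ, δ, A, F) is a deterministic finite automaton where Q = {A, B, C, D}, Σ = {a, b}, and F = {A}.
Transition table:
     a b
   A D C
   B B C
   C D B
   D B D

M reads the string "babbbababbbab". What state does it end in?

A --b--> C
C --a--> D
D --b--> D
D --b--> D
D --b--> D
D --a--> B
B --b--> C
C --a--> D
D --b--> D
D --b--> D
D --b--> D
D --a--> B
B --b--> C

C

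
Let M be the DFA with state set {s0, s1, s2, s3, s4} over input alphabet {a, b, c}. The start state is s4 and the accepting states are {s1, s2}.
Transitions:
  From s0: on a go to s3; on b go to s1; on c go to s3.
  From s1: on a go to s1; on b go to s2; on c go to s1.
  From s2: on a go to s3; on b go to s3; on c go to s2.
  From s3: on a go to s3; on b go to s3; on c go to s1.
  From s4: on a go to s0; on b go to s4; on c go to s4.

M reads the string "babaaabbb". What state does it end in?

s4 --b--> s4
s4 --a--> s0
s0 --b--> s1
s1 --a--> s1
s1 --a--> s1
s1 --a--> s1
s1 --b--> s2
s2 --b--> s3
s3 --b--> s3

s3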